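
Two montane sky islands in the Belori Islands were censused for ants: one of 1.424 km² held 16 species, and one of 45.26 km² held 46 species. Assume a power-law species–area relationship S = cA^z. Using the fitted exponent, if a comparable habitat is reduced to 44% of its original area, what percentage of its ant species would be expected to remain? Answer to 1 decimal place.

z = ln(46/16) / ln(45.26/1.424) = 1.0561 / 3.4590 = 0.3053
S_new/S_old = (A_new/A_old)^z = 0.44^0.3053 = exp(0.3053 × -0.8210) = 0.7783

77.8%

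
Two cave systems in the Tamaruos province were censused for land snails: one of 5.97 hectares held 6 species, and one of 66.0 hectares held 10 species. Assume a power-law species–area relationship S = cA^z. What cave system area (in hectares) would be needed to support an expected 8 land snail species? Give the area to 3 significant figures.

z = ln(10/6) / ln(66/5.97) = 0.5108 / 2.4029 = 0.2126
c = 6 / 5.97^0.2126 = 6 / 1.462 = 4.104
A = (8/4.104)^(1/0.2126) ⇒ ln A = ln(1.949)/0.2126 = 3.1400
A = e^3.1400 ≈ 23.1 hectares

23.1 hectares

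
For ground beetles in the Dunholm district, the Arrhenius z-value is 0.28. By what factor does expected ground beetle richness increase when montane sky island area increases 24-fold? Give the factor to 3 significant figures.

2.43

S₂/S₁ = (A₂/A₁)^z = 24^0.28
ln(S₂/S₁) = 0.28 × ln 24 = 0.28 × 3.1781 = 0.8899
S₂/S₁ = e^0.8899 ≈ 2.435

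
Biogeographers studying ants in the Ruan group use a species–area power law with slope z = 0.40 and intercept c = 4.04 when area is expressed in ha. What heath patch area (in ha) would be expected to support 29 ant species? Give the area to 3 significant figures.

29 = 4.04 × A^0.4  ⇒  A^0.4 = 29/4.04 = 7.178
ln A = ln(7.178) / 0.4 = 1.9711 / 0.4 = 4.9276
A = e^4.9276 ≈ 138.1 ha

138 ha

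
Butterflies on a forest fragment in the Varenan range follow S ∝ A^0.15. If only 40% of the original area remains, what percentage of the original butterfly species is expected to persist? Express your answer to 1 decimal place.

S_new/S_old = (A_new/A_old)^z = 0.4^0.15
= exp(0.15 × ln 0.4) = exp(0.15 × -0.9163) = exp(-0.1374) ≈ 0.8716

87.2%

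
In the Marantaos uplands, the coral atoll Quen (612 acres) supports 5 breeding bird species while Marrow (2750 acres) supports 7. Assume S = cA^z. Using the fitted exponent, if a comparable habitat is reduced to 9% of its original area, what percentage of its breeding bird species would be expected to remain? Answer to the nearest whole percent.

58%

z = ln(7/5) / ln(2750/612) = 0.3365 / 1.5026 = 0.2239
S_new/S_old = (A_new/A_old)^z = 0.09^0.2239 = exp(0.2239 × -2.4079) = 0.5832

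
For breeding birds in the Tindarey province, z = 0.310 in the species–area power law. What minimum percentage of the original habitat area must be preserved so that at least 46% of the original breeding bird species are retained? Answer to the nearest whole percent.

8%

Need (A_new/A_old)^0.31 = 0.46, so A_new/A_old = 0.46^(1/0.31) = 0.46^3.226
ln(A_new/A_old) = ln 0.46 / 0.31 = -0.7765 / 0.31 = -2.5049
A_new/A_old = e^-2.5049 ≈ 0.08168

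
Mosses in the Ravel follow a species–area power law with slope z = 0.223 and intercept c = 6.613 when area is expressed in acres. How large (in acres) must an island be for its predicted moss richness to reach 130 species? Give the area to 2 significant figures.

630000 acres

130 = 6.613 × A^0.223  ⇒  A^0.223 = 130/6.613 = 19.66
ln A = ln(19.66) / 0.223 = 2.9785 / 0.223 = 13.3565
A = e^13.3565 ≈ 631902 acres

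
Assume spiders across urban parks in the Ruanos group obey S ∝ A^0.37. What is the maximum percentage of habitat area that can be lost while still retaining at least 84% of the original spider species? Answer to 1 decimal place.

Need (A_new/A_old)^0.37 = 0.84, so A_new/A_old = 0.84^(1/0.37) = 0.84^2.703
ln(A_new/A_old) = ln 0.84 / 0.37 = -0.1744 / 0.37 = -0.4712
A_new/A_old = e^-0.4712 ≈ 0.6242
Fraction that can be lost = 1 − 0.6242 = 0.3758

37.6%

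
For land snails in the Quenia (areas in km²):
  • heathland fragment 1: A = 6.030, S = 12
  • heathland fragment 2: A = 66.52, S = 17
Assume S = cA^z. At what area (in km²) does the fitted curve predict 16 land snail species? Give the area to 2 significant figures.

z = ln(17/12) / ln(66.52/6.03) = 0.3483 / 2.4008 = 0.1451
c = 12 / 6.03^0.1451 = 12 / 1.298 = 9.246
A = (16/9.246)^(1/0.1451) ⇒ ln A = ln(1.73)/0.1451 = 3.7796
A = e^3.7796 ≈ 43.8 km²

44 km²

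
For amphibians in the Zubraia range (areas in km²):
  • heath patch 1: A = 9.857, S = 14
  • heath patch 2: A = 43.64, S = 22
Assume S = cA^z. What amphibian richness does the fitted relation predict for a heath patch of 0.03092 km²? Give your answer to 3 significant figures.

2.43

z = ln(22/14) / ln(43.64/9.857) = 0.4520 / 1.4878 = 0.3038
c = 14 / 9.857^0.3038 = 14 / 2.004 = 6.986
S₃ = 6.986 × 0.03092^0.3038 = 6.986 × 0.3478 ≈ 2.43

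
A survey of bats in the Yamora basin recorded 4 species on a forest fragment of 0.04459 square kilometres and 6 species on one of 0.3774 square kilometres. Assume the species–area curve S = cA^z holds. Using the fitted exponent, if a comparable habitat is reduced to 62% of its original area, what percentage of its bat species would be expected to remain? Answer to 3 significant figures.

z = ln(6/4) / ln(0.3774/0.04459) = 0.4055 / 2.1358 = 0.1898
S_new/S_old = (A_new/A_old)^z = 0.62^0.1898 = exp(0.1898 × -0.4780) = 0.9132

91.3%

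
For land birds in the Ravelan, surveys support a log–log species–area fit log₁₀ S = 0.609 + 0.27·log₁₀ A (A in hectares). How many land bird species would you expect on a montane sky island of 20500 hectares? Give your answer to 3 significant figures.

59.3

S = 4.064 × 20500^0.27
ln S = ln 4.064 + 0.27 × ln 20500 = 1.4023 + 0.27 × 9.9282 = 4.0829
S = e^4.0829 ≈ 59.32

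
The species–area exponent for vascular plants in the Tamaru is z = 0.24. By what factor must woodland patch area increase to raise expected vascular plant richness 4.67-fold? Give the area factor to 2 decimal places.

(A₂/A₁)^0.24 = 4.67, so A₂/A₁ = 4.67^(1/0.24) = 4.67^4.167
ln(A₂/A₁) = ln 4.67 / 0.24 = 1.5412 / 0.24 = 6.4215
A₂/A₁ = e^6.4215 ≈ 614.9

614.92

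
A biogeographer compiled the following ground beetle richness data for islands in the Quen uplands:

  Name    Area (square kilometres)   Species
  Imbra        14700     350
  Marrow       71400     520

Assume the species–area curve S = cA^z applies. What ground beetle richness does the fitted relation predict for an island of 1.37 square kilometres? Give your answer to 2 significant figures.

34

z = ln(520/350) / ln(71400/14700) = 0.3959 / 1.5805 = 0.2505
c = 350 / 14700^0.2505 = 350 / 11.06 = 31.64
S₃ = 31.64 × 1.37^0.2505 = 31.64 × 1.082 ≈ 34.23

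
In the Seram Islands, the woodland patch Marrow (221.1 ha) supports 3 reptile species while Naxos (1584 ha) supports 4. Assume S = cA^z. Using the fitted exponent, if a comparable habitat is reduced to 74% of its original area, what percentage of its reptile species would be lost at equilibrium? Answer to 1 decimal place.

z = ln(4/3) / ln(1584/221.1) = 0.2877 / 1.9691 = 0.1461
S_new/S_old = (A_new/A_old)^z = 0.74^0.1461 = exp(0.1461 × -0.3011) = 0.957
Fraction lost = 1 − 0.957 = 0.04304

4.3%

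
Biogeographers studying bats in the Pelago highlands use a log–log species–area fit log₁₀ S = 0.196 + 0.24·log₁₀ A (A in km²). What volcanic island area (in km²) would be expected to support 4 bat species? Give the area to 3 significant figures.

49.2 km²

4 = 1.57 × A^0.24  ⇒  A^0.24 = 4/1.57 = 2.547
ln A = ln(2.547) / 0.24 = 0.9350 / 0.24 = 3.8958
A = e^3.8958 ≈ 49.19 km²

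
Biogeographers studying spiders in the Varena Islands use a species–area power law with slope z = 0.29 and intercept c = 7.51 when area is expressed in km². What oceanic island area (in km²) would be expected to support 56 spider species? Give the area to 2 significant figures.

56 = 7.51 × A^0.29  ⇒  A^0.29 = 56/7.51 = 7.457
ln A = ln(7.457) / 0.29 = 2.0091 / 0.29 = 6.9280
A = e^6.9280 ≈ 1020 km²

1000 km²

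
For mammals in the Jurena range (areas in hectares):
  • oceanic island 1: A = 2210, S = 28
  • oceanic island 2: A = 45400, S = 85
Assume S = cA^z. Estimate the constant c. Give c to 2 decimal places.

z = ln(S₂/S₁) / ln(A₂/A₁) = ln(85/28) / ln(45400/2210) = 1.1104 / 3.0225 = 0.3674
c = S₁ / A₁^z = 28 / 2210^0.3674 = 28 / 16.93 = 1.654

1.65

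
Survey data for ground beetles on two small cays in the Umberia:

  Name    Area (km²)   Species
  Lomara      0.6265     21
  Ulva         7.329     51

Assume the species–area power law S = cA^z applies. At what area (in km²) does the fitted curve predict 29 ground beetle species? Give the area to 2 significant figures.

1.5 km²

z = ln(51/21) / ln(7.329/0.6265) = 0.8873 / 2.4594 = 0.3608
c = 21 / 0.6265^0.3608 = 21 / 0.8448 = 24.86
A = (29/24.86)^(1/0.3608) ⇒ ln A = ln(1.167)/0.3608 = 0.4271
A = e^0.4271 ≈ 1.533 km²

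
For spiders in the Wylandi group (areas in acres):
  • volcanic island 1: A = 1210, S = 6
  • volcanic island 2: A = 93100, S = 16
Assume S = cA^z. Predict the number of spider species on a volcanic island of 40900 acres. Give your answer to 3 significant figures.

13.3

z = ln(16/6) / ln(93100/1210) = 0.9808 / 4.3431 = 0.2258
c = 6 / 1210^0.2258 = 6 / 4.968 = 1.208
S₃ = 1.208 × 40900^0.2258 = 1.208 × 11 ≈ 13.29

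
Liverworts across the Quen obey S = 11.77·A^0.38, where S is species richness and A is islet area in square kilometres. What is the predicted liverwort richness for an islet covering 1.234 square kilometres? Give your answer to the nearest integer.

13 species

S = 11.77 × 1.234^0.38 = 11.77 × 1.083 ≈ 12.75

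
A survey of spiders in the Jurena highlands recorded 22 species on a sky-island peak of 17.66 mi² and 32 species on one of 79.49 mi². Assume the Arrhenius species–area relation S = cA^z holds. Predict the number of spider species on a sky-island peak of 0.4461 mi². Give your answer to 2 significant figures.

8.8

z = ln(32/22) / ln(79.49/17.66) = 0.3747 / 1.5043 = 0.2491
c = 22 / 17.66^0.2491 = 22 / 2.045 = 10.76
S₃ = 10.76 × 0.4461^0.2491 = 10.76 × 0.8179 ≈ 8.801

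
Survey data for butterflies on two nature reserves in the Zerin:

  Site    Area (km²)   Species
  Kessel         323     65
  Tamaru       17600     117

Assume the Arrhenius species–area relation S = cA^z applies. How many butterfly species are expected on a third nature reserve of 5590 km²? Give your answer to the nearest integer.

z = ln(117/65) / ln(17600/323) = 0.5878 / 3.9980 = 0.1470
c = 65 / 323^0.1470 = 65 / 2.338 = 27.8
S₃ = 27.8 × 5590^0.1470 = 27.8 × 3.556 ≈ 98.85

99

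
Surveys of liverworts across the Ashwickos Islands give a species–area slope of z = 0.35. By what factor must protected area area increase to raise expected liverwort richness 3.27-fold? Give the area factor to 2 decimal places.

29.52

(A₂/A₁)^0.35 = 3.27, so A₂/A₁ = 3.27^(1/0.35) = 3.27^2.857
ln(A₂/A₁) = ln 3.27 / 0.35 = 1.1848 / 0.35 = 3.3851
A₂/A₁ = e^3.3851 ≈ 29.52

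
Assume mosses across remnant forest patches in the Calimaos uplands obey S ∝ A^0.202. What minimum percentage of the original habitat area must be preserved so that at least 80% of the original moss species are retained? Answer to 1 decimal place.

Need (A_new/A_old)^0.202 = 0.8, so A_new/A_old = 0.8^(1/0.202) = 0.8^4.95
ln(A_new/A_old) = ln 0.8 / 0.202 = -0.2231 / 0.202 = -1.1047
A_new/A_old = e^-1.1047 ≈ 0.3313

33.1%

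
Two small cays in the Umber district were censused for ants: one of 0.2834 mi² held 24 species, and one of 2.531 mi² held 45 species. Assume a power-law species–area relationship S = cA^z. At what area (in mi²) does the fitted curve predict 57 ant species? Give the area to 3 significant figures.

z = ln(45/24) / ln(2.531/0.2834) = 0.6286 / 2.1895 = 0.2871
c = 24 / 0.2834^0.2871 = 24 / 0.6963 = 34.47
A = (57/34.47)^(1/0.2871) ⇒ ln A = ln(1.654)/0.2871 = 1.7520
A = e^1.7520 ≈ 5.766 mi²

5.77 mi²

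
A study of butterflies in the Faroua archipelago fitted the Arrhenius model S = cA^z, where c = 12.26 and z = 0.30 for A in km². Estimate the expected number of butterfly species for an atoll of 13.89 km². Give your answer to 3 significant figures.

S = 12.26 × 13.89^0.3
ln S = ln 12.26 + 0.3 × ln 13.89 = 2.5063 + 0.3 × 2.6312 = 3.2957
S = e^3.2957 ≈ 27

27.0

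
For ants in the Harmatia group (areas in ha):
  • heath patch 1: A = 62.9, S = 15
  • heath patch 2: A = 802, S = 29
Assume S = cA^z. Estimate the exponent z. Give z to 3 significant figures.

Taking logs: ln S = ln c + z ln A, so z = (ln S₂ − ln S₁)/(ln A₂ − ln A₁).
z = ln(29/15) / ln(802/62.9) = ln(1.933) / ln(12.75) = 0.6592 / 2.5456 = 0.2590

0.259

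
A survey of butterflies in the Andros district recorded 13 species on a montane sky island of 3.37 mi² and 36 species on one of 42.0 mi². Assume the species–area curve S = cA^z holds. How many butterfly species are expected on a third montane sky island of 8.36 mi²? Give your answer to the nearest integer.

z = ln(36/13) / ln(42/3.37) = 1.0186 / 2.5228 = 0.4038
c = 13 / 3.37^0.4038 = 13 / 1.633 = 7.96
S₃ = 7.96 × 8.36^0.4038 = 7.96 × 2.357 ≈ 18.76

19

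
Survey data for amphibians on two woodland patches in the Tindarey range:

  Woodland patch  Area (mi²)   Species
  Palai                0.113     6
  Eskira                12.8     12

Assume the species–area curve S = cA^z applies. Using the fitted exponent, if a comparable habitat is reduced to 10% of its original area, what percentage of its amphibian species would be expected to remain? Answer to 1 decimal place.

71.4%

z = ln(12/6) / ln(12.8/0.113) = 0.6931 / 4.7298 = 0.1465
S_new/S_old = (A_new/A_old)^z = 0.1^0.1465 = exp(0.1465 × -2.3026) = 0.7136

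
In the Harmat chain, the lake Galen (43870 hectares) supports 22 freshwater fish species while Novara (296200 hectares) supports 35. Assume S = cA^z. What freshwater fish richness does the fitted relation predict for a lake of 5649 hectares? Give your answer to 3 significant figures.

z = ln(35/22) / ln(296200/43870) = 0.4643 / 1.9098 = 0.2431
c = 22 / 43870^0.2431 = 22 / 13.45 = 1.636
S₃ = 1.636 × 5649^0.2431 = 1.636 × 8.169 ≈ 13.37

13.4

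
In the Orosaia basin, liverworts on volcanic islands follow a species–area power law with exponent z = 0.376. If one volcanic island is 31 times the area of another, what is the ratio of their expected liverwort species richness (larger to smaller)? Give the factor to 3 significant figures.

S₂/S₁ = (A₂/A₁)^z = 31^0.376
ln(S₂/S₁) = 0.376 × ln 31 = 0.376 × 3.4340 = 1.2912
S₂/S₁ = e^1.2912 ≈ 3.637

3.64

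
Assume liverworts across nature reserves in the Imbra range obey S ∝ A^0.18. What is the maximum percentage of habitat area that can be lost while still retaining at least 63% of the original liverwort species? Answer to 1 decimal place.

Need (A_new/A_old)^0.18 = 0.63, so A_new/A_old = 0.63^(1/0.18) = 0.63^5.556
ln(A_new/A_old) = ln 0.63 / 0.18 = -0.4620 / 0.18 = -2.5669
A_new/A_old = e^-2.5669 ≈ 0.07678
Fraction that can be lost = 1 − 0.07678 = 0.9232

92.3%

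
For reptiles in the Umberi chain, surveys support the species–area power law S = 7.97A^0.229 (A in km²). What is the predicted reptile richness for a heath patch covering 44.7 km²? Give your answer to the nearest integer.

S = 7.97 × 44.7^0.229
ln S = ln 7.97 + 0.229 × ln 44.7 = 2.0757 + 0.229 × 3.8000 = 2.9459
S = e^2.9459 ≈ 19.03

19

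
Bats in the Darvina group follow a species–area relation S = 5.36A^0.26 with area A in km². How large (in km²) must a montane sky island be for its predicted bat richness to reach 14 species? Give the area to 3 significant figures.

14 = 5.36 × A^0.26  ⇒  A^0.26 = 14/5.36 = 2.612
ln A = ln(2.612) / 0.26 = 0.9601 / 0.26 = 3.6927
A = e^3.6927 ≈ 40.15 km²

40.2 km²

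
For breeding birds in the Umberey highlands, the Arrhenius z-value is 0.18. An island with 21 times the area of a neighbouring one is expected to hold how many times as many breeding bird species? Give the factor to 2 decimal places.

1.73

S₂/S₁ = (A₂/A₁)^z = 21^0.18
ln(S₂/S₁) = 0.18 × ln 21 = 0.18 × 3.0445 = 0.5480
S₂/S₁ = e^0.5480 ≈ 1.73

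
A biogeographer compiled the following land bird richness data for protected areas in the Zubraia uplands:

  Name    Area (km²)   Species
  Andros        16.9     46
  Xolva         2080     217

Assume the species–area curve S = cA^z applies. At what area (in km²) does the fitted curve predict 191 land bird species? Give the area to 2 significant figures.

z = ln(217/46) / ln(2080/16.9) = 1.5513 / 4.8128 = 0.3223
c = 46 / 16.9^0.3223 = 46 / 2.488 = 18.49
A = (191/18.49)^(1/0.3223) ⇒ ln A = ln(10.33)/0.3223 = 7.2442
A = e^7.2442 ≈ 1400 km²

1400 km²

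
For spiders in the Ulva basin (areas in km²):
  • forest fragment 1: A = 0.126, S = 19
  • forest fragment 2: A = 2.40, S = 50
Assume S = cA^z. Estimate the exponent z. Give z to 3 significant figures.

0.328

Taking logs: ln S = ln c + z ln A, so z = (ln S₂ − ln S₁)/(ln A₂ − ln A₁).
z = ln(50/19) / ln(2.4/0.126) = ln(2.632) / ln(19.05) = 0.9676 / 2.9469 = 0.3283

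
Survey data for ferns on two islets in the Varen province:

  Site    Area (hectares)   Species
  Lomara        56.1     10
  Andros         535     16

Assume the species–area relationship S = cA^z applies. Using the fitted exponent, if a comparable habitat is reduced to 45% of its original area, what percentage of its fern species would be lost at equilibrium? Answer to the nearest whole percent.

15%

z = ln(16/10) / ln(535/56.1) = 0.4700 / 2.2551 = 0.2084
S_new/S_old = (A_new/A_old)^z = 0.45^0.2084 = exp(0.2084 × -0.7985) = 0.8467
Fraction lost = 1 − 0.8467 = 0.1533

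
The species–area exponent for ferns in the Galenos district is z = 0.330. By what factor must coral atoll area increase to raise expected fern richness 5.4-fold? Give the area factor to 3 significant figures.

166

(A₂/A₁)^0.33 = 5.4, so A₂/A₁ = 5.4^(1/0.33) = 5.4^3.03
ln(A₂/A₁) = ln 5.4 / 0.33 = 1.6864 / 0.33 = 5.1103
A₂/A₁ = e^5.1103 ≈ 165.7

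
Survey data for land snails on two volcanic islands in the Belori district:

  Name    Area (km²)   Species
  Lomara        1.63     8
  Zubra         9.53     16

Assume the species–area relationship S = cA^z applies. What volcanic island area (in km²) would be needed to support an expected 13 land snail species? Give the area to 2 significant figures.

5.6 km²

z = ln(16/8) / ln(9.53/1.63) = 0.6931 / 1.7659 = 0.3925
c = 8 / 1.63^0.3925 = 8 / 1.211 = 6.604
A = (13/6.604)^(1/0.3925) ⇒ ln A = ln(1.969)/0.3925 = 1.7255
A = e^1.7255 ≈ 5.615 km²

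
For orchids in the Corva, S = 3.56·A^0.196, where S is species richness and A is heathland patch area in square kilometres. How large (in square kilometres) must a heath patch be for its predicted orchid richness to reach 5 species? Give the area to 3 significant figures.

5.66 square kilometres

5 = 3.56 × A^0.196  ⇒  A^0.196 = 5/3.56 = 1.404
ln A = ln(1.404) / 0.196 = 0.3397 / 0.196 = 1.7330
A = e^1.7330 ≈ 5.658 square kilometres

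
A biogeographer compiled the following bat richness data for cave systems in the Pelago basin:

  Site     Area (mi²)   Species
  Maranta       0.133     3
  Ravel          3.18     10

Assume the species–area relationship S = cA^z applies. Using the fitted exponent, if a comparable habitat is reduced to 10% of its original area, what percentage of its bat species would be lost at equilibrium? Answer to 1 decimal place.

58.2%

z = ln(10/3) / ln(3.18/0.133) = 1.2040 / 3.1743 = 0.3793
S_new/S_old = (A_new/A_old)^z = 0.1^0.3793 = exp(0.3793 × -2.3026) = 0.4176
Fraction lost = 1 − 0.4176 = 0.5824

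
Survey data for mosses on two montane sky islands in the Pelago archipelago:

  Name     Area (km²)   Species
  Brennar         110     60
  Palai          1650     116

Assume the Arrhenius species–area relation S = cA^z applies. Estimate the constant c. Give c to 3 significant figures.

19.1

z = ln(S₂/S₁) / ln(A₂/A₁) = ln(116/60) / ln(1650/110) = 0.6592 / 2.7081 = 0.2434
c = S₁ / A₁^z = 60 / 110^0.2434 = 60 / 3.14 = 19.11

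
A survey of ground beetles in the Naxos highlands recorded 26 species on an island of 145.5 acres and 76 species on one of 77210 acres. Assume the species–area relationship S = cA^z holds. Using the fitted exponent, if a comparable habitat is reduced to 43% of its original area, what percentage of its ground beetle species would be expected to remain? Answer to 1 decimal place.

86.6%

z = ln(76/26) / ln(77210/145.5) = 1.0726 / 6.2741 = 0.1710
S_new/S_old = (A_new/A_old)^z = 0.43^0.1710 = exp(0.1710 × -0.8440) = 0.8656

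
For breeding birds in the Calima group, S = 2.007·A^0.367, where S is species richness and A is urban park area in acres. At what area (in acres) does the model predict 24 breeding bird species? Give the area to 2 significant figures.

24 = 2.007 × A^0.367  ⇒  A^0.367 = 24/2.007 = 11.96
ln A = ln(11.96) / 0.367 = 2.4814 / 0.367 = 6.7613
A = e^6.7613 ≈ 863.8 acres

860 acres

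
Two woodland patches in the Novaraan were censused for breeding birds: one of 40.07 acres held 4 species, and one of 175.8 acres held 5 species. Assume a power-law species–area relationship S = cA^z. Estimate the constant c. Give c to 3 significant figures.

2.29

z = ln(S₂/S₁) / ln(A₂/A₁) = ln(5/4) / ln(175.8/40.07) = 0.2231 / 1.4787 = 0.1509
c = S₁ / A₁^z = 4 / 40.07^0.1509 = 4 / 1.745 = 2.292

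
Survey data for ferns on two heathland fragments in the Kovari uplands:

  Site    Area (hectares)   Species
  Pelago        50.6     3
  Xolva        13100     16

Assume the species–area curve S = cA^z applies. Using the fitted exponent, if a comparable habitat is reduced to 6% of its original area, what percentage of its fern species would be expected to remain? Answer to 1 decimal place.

z = ln(16/3) / ln(13100/50.6) = 1.6740 / 5.5564 = 0.3013
S_new/S_old = (A_new/A_old)^z = 0.06^0.3013 = exp(0.3013 × -2.8134) = 0.4284

42.8%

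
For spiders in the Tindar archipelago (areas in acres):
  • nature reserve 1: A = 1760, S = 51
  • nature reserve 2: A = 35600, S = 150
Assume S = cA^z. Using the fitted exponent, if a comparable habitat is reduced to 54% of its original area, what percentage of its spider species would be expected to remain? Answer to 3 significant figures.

80.2%

z = ln(150/51) / ln(35600/1760) = 1.0788 / 3.0070 = 0.3588
S_new/S_old = (A_new/A_old)^z = 0.54^0.3588 = exp(0.3588 × -0.6162) = 0.8017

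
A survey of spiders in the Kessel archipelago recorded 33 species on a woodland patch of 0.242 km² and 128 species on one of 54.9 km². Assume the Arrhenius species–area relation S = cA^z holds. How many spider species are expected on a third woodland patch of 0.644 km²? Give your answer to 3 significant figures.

z = ln(128/33) / ln(54.9/0.242) = 1.3555 / 5.4243 = 0.2499
c = 33 / 0.242^0.2499 = 33 / 0.7015 = 47.04
S₃ = 47.04 × 0.644^0.2499 = 47.04 × 0.8959 ≈ 42.14

42.1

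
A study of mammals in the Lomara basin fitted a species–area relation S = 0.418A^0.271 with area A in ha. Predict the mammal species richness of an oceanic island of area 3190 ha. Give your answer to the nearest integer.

4

S = 0.418 × 3190^0.271
ln S = ln 0.418 + 0.271 × ln 3190 = -0.8723 + 0.271 × 8.0678 = 1.3141
S = e^1.3141 ≈ 3.721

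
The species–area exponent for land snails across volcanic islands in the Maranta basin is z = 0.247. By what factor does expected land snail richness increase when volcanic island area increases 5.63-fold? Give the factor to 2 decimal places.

S₂/S₁ = (A₂/A₁)^z = 5.63^0.247
ln(S₂/S₁) = 0.247 × ln 5.63 = 0.247 × 1.7281 = 0.4268
S₂/S₁ = e^0.4268 ≈ 1.532

1.53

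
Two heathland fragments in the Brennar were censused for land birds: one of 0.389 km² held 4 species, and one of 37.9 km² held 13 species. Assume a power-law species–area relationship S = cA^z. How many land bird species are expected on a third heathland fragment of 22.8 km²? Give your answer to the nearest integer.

z = ln(13/4) / ln(37.9/0.389) = 1.1787 / 4.5791 = 0.2574
c = 4 / 0.389^0.2574 = 4 / 0.7842 = 5.1
S₃ = 5.1 × 22.8^0.2574 = 5.1 × 2.236 ≈ 11.41

11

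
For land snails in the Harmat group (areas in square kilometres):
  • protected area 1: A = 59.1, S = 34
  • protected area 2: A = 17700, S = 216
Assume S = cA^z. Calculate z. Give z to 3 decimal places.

0.324

Taking logs: ln S = ln c + z ln A, so z = (ln S₂ − ln S₁)/(ln A₂ − ln A₁).
z = ln(216/34) / ln(17700/59.1) = ln(6.353) / ln(299.5) = 1.8489 / 5.7021 = 0.3243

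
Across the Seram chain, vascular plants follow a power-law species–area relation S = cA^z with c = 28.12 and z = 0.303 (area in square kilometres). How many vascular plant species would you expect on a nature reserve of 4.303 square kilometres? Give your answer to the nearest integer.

S = 28.12 × 4.303^0.303 = 28.12 × 1.556 ≈ 43.76

44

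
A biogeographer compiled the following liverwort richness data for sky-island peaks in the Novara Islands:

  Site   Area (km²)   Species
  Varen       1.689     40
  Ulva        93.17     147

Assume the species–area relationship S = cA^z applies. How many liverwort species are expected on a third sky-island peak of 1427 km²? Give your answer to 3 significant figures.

z = ln(147/40) / ln(93.17/1.689) = 1.3016 / 4.0103 = 0.3246
c = 40 / 1.689^0.3246 = 40 / 1.185 = 33.74
S₃ = 33.74 × 1427^0.3246 = 33.74 × 10.56 ≈ 356.4

356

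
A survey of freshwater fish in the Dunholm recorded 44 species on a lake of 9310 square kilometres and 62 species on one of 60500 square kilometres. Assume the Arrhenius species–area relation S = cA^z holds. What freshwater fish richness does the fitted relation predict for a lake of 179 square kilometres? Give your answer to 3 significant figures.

21.3

z = ln(62/44) / ln(60500/9310) = 0.3429 / 1.8716 = 0.1832
c = 44 / 9310^0.1832 = 44 / 5.337 = 8.245
S₃ = 8.245 × 179^0.1832 = 8.245 × 2.587 ≈ 21.33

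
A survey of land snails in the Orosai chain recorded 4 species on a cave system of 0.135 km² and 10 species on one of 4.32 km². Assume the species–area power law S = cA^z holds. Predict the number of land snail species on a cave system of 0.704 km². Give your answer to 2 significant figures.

6.2

z = ln(10/4) / ln(4.32/0.135) = 0.9163 / 3.4657 = 0.2644
c = 4 / 0.135^0.2644 = 4 / 0.5889 = 6.792
S₃ = 6.792 × 0.704^0.2644 = 6.792 × 0.9114 ≈ 6.19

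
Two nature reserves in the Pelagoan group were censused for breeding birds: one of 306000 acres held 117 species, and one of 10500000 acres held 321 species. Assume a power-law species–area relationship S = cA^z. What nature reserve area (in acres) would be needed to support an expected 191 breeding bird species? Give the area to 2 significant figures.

z = ln(321/117) / ln(10500000/306000) = 1.0093 / 3.5355 = 0.2855
c = 117 / 306000^0.2855 = 117 / 36.81 = 3.178
A = (191/3.178)^(1/0.2855) ⇒ ln A = ln(60.09)/0.2855 = 14.3482
A = e^14.3482 ≈ 1703506 acres

1700000 acres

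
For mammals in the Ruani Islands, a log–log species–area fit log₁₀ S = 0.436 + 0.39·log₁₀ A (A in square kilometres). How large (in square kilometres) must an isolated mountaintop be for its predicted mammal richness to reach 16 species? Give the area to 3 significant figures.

93.2 square kilometres

16 = 2.729 × A^0.39  ⇒  A^0.39 = 16/2.729 = 5.863
ln A = ln(5.863) / 0.39 = 1.7687 / 0.39 = 4.5350
A = e^4.5350 ≈ 93.23 square kilometres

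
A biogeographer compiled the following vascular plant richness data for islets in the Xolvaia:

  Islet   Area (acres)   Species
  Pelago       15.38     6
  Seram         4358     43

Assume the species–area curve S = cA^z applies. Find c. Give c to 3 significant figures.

z = ln(S₂/S₁) / ln(A₂/A₁) = ln(43/6) / ln(4358/15.38) = 1.9694 / 5.6467 = 0.3488
c = S₁ / A₁^z = 6 / 15.38^0.3488 = 6 / 2.594 = 2.313

2.31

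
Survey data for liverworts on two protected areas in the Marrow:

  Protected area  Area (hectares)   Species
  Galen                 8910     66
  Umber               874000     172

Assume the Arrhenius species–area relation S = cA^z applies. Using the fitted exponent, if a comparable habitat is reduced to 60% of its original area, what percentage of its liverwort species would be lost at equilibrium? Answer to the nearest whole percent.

z = ln(172/66) / ln(874000/8910) = 0.9578 / 4.5859 = 0.2089
S_new/S_old = (A_new/A_old)^z = 0.6^0.2089 = exp(0.2089 × -0.5108) = 0.8988
Fraction lost = 1 − 0.8988 = 0.1012

10%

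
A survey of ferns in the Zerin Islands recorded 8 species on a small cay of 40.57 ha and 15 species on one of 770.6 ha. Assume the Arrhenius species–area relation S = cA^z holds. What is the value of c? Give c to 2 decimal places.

3.63

z = ln(S₂/S₁) / ln(A₂/A₁) = ln(15/8) / ln(770.6/40.57) = 0.6286 / 2.9441 = 0.2135
c = S₁ / A₁^z = 8 / 40.57^0.2135 = 8 / 2.205 = 3.628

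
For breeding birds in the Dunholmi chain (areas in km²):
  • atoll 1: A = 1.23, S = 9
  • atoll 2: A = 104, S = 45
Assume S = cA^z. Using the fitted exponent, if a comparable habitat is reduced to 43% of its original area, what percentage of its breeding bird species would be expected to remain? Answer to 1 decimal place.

z = ln(45/9) / ln(104/1.23) = 1.6094 / 4.4374 = 0.3627
S_new/S_old = (A_new/A_old)^z = 0.43^0.3627 = exp(0.3627 × -0.8440) = 0.7363

73.6%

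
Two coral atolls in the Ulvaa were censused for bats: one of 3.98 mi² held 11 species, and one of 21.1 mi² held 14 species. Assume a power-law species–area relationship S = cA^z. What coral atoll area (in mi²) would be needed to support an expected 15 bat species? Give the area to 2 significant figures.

34 mi²

z = ln(14/11) / ln(21.1/3.98) = 0.2412 / 1.6680 = 0.1446
c = 11 / 3.98^0.1446 = 11 / 1.221 = 9.009
A = (15/9.009)^(1/0.1446) ⇒ ln A = ln(1.665)/0.1446 = 3.5265
A = e^3.5265 ≈ 34 mi²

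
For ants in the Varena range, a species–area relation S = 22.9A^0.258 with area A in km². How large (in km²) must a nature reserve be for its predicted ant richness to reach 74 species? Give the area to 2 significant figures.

94 km²

74 = 22.9 × A^0.258  ⇒  A^0.258 = 74/22.9 = 3.231
ln A = ln(3.231) / 0.258 = 1.1729 / 0.258 = 4.5462
A = e^4.5462 ≈ 94.28 km²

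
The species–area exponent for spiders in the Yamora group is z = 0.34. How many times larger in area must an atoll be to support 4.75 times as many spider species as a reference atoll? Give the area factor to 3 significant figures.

97.8

(A₂/A₁)^0.34 = 4.75, so A₂/A₁ = 4.75^(1/0.34) = 4.75^2.941
ln(A₂/A₁) = ln 4.75 / 0.34 = 1.5581 / 0.34 = 4.5828
A₂/A₁ = e^4.5828 ≈ 97.79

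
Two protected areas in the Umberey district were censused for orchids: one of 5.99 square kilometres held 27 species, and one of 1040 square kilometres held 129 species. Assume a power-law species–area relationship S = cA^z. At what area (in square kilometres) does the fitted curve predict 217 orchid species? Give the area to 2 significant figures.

5800 square kilometres

z = ln(129/27) / ln(1040/5.99) = 1.5640 / 5.1569 = 0.3033
c = 27 / 5.99^0.3033 = 27 / 1.721 = 15.69
A = (217/15.69)^(1/0.3033) ⇒ ln A = ln(13.83)/0.3033 = 8.6618
A = e^8.6618 ≈ 5778 square kilometres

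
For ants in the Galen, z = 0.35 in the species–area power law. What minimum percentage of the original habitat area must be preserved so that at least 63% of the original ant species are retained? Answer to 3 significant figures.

Need (A_new/A_old)^0.35 = 0.63, so A_new/A_old = 0.63^(1/0.35) = 0.63^2.857
ln(A_new/A_old) = ln 0.63 / 0.35 = -0.4620 / 0.35 = -1.3201
A_new/A_old = e^-1.3201 ≈ 0.2671

26.7%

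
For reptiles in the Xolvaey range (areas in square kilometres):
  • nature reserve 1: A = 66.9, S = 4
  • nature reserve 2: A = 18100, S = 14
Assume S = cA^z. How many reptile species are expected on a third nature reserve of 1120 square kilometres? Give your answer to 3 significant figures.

7.51

z = ln(14/4) / ln(18100/66.9) = 1.2528 / 5.6005 = 0.2237
c = 4 / 66.9^0.2237 = 4 / 2.561 = 1.562
S₃ = 1.562 × 1120^0.2237 = 1.562 × 4.809 ≈ 7.513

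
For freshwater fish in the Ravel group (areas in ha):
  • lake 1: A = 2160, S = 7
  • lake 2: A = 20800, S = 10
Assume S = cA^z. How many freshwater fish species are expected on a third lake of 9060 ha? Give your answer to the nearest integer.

9

z = ln(10/7) / ln(20800/2160) = 0.3567 / 2.2648 = 0.1575
c = 7 / 2160^0.1575 = 7 / 3.351 = 2.089
S₃ = 2.089 × 9060^0.1575 = 2.089 × 4.199 ≈ 8.773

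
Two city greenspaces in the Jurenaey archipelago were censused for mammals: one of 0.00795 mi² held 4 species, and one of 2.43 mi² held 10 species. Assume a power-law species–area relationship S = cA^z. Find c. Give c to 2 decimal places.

8.67

z = ln(S₂/S₁) / ln(A₂/A₁) = ln(10/4) / ln(2.43/0.00795) = 0.9163 / 5.7225 = 0.1601
c = S₁ / A₁^z = 4 / 0.00795^0.1601 = 4 / 0.4611 = 8.675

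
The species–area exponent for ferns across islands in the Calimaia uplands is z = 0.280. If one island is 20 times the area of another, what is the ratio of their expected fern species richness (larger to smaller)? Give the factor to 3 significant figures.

2.31

S₂/S₁ = (A₂/A₁)^z = 20^0.28
ln(S₂/S₁) = 0.28 × ln 20 = 0.28 × 2.9957 = 0.8388
S₂/S₁ = e^0.8388 ≈ 2.314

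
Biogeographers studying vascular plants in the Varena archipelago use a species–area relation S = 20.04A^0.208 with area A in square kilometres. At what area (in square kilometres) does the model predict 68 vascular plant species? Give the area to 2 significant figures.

360 square kilometres

68 = 20.04 × A^0.208  ⇒  A^0.208 = 68/20.04 = 3.393
ln A = ln(3.393) / 0.208 = 1.2218 / 0.208 = 5.8739
A = e^5.8739 ≈ 355.6 square kilometres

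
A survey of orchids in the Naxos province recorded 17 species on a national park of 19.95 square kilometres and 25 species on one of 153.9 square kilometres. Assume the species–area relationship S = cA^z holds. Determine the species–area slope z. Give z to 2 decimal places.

0.19

Taking logs: ln S = ln c + z ln A, so z = (ln S₂ − ln S₁)/(ln A₂ − ln A₁).
z = ln(25/17) / ln(153.9/19.95) = ln(1.471) / ln(7.714) = 0.3857 / 2.0431 = 0.1888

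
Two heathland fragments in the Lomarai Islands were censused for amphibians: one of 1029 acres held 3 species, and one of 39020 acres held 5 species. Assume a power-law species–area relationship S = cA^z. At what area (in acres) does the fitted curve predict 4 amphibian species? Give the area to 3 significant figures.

7970 acres

z = ln(5/3) / ln(39020/1029) = 0.5108 / 3.6355 = 0.1405
c = 3 / 1029^0.1405 = 3 / 2.65 = 1.132
A = (4/1.132)^(1/0.1405) ⇒ ln A = ln(3.534)/0.1405 = 8.9837
A = e^8.9837 ≈ 7972 acres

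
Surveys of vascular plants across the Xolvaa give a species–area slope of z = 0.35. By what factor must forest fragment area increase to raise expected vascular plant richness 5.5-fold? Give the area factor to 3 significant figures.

130

(A₂/A₁)^0.35 = 5.5, so A₂/A₁ = 5.5^(1/0.35) = 5.5^2.857
ln(A₂/A₁) = ln 5.5 / 0.35 = 1.7047 / 0.35 = 4.8707
A₂/A₁ = e^4.8707 ≈ 130.4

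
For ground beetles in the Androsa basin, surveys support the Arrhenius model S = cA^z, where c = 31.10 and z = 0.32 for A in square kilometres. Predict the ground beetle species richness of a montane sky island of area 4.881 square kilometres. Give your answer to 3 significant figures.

51.7

S = 31.1 × 4.881^0.32 = 31.1 × 1.661 ≈ 51.65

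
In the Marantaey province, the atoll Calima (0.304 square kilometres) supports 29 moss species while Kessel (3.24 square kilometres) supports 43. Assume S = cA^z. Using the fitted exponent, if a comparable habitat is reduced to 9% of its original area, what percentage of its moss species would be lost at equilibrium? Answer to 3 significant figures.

33.0%

z = ln(43/29) / ln(3.24/0.304) = 0.3939 / 2.3663 = 0.1665
S_new/S_old = (A_new/A_old)^z = 0.09^0.1665 = exp(0.1665 × -2.4079) = 0.6698
Fraction lost = 1 − 0.6698 = 0.3302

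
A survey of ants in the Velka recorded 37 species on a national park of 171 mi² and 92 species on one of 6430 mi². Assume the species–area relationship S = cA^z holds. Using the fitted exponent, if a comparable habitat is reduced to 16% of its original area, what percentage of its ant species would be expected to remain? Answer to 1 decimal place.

z = ln(92/37) / ln(6430/171) = 0.9109 / 3.6271 = 0.2511
S_new/S_old = (A_new/A_old)^z = 0.16^0.2511 = exp(0.2511 × -1.8326) = 0.6311

63.1%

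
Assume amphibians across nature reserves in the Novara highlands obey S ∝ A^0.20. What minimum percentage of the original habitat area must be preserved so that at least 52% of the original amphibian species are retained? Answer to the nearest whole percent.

Need (A_new/A_old)^0.2 = 0.52, so A_new/A_old = 0.52^(1/0.2) = 0.52^5
ln(A_new/A_old) = ln 0.52 / 0.2 = -0.6539 / 0.2 = -3.2696
A_new/A_old = e^-3.2696 ≈ 0.03802

4%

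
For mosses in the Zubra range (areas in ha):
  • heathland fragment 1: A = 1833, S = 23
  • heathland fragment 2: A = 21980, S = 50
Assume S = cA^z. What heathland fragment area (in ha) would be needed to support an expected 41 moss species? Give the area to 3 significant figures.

11600 ha

z = ln(50/23) / ln(21980/1833) = 0.7765 / 2.4842 = 0.3126
c = 23 / 1833^0.3126 = 23 / 10.47 = 2.196
A = (41/2.196)^(1/0.3126) ⇒ ln A = ln(18.67)/0.3126 = 9.3630
A = e^9.3630 ≈ 11650 ha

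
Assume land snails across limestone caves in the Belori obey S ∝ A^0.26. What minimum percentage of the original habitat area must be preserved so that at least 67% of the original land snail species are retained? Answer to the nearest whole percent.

21%

Need (A_new/A_old)^0.26 = 0.67, so A_new/A_old = 0.67^(1/0.26) = 0.67^3.846
ln(A_new/A_old) = ln 0.67 / 0.26 = -0.4005 / 0.26 = -1.5403
A_new/A_old = e^-1.5403 ≈ 0.2143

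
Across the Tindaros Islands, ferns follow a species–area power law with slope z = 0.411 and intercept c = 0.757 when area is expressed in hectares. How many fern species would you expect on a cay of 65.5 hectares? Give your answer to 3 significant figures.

4.22

S = 0.757 × 65.5^0.411
ln S = ln 0.757 + 0.411 × ln 65.5 = -0.2784 + 0.411 × 4.1821 = 1.4404
S = e^1.4404 ≈ 4.223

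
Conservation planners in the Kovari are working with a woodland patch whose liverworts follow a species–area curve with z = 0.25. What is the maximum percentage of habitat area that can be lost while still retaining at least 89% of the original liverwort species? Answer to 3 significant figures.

37.3%

Need (A_new/A_old)^0.25 = 0.89, so A_new/A_old = 0.89^(1/0.25) = 0.89^4
ln(A_new/A_old) = ln 0.89 / 0.25 = -0.1165 / 0.25 = -0.4661
A_new/A_old = e^-0.4661 ≈ 0.6274
Fraction that can be lost = 1 − 0.6274 = 0.3726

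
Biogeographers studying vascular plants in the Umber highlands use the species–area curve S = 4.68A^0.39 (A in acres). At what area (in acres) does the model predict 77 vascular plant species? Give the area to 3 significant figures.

1310 acres

77 = 4.68 × A^0.39  ⇒  A^0.39 = 77/4.68 = 16.45
ln A = ln(16.45) / 0.39 = 2.8005 / 0.39 = 7.1808
A = e^7.1808 ≈ 1314 acres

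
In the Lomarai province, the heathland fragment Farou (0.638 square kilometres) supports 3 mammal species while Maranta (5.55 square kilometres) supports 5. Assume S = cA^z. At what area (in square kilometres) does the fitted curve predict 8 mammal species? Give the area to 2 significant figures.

41 square kilometres

z = ln(5/3) / ln(5.55/0.638) = 0.5108 / 2.1632 = 0.2361
c = 3 / 0.638^0.2361 = 3 / 0.8993 = 3.336
A = (8/3.336)^(1/0.2361) ⇒ ln A = ln(2.398)/0.2361 = 3.7041
A = e^3.7041 ≈ 40.62 square kilometres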